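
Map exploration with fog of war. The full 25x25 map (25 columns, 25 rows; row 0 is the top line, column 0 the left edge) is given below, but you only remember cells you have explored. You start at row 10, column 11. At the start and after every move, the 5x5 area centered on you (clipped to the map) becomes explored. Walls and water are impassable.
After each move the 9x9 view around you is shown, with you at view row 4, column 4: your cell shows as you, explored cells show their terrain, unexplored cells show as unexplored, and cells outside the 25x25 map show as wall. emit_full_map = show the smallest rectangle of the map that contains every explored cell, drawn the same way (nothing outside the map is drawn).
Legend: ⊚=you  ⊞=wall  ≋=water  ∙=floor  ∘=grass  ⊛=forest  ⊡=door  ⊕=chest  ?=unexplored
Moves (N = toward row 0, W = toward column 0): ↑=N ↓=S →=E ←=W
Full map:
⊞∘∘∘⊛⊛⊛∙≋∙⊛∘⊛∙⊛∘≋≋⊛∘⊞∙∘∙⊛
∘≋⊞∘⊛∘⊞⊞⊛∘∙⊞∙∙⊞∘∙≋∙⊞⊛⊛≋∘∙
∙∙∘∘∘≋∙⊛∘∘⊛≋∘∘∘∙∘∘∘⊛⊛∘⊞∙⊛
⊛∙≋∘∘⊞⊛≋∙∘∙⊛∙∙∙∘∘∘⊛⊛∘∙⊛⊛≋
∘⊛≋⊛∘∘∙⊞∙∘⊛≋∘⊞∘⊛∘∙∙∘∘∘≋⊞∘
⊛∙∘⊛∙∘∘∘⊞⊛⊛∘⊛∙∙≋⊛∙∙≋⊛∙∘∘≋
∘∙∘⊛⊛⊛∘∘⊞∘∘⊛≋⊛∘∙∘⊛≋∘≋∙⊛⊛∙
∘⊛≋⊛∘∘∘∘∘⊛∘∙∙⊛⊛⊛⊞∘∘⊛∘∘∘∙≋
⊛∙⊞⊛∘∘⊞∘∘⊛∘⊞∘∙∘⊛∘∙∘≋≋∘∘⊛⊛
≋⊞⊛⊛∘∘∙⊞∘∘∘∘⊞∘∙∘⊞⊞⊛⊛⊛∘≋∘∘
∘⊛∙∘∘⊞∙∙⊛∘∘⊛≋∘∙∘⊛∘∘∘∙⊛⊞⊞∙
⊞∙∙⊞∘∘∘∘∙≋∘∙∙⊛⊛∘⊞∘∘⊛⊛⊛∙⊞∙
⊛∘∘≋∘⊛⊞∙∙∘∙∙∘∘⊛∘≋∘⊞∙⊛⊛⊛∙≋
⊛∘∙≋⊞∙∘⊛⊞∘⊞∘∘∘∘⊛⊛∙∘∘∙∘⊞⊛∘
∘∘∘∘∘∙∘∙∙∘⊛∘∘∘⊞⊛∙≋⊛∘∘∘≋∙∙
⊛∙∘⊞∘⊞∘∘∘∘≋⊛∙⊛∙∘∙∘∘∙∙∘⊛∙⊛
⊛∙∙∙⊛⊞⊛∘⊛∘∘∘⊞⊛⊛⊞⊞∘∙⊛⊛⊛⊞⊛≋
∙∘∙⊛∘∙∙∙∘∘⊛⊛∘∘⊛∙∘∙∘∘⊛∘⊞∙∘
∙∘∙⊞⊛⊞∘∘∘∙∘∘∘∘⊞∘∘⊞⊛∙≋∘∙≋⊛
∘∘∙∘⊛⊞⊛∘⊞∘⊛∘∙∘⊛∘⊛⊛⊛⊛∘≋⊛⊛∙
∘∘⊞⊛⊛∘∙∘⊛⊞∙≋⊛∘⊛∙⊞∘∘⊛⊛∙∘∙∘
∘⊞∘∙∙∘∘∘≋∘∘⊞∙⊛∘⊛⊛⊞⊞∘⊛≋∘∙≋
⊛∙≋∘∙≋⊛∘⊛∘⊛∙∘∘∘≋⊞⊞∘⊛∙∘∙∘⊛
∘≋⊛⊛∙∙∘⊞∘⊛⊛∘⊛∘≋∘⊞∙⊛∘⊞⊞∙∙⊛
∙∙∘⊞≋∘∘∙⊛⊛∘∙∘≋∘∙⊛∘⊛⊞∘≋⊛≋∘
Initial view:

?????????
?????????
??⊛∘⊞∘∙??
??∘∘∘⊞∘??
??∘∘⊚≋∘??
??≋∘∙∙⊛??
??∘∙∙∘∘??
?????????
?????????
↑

?????????
?????????
??⊛∘∙∙⊛??
??⊛∘⊞∘∙??
??∘∘⊚⊞∘??
??∘∘⊛≋∘??
??≋∘∙∙⊛??
??∘∙∙∘∘??
?????????

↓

?????????
??⊛∘∙∙⊛??
??⊛∘⊞∘∙??
??∘∘∘⊞∘??
??∘∘⊚≋∘??
??≋∘∙∙⊛??
??∘∙∙∘∘??
?????????
?????????

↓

??⊛∘∙∙⊛??
??⊛∘⊞∘∙??
??∘∘∘⊞∘??
??∘∘⊛≋∘??
??≋∘⊚∙⊛??
??∘∙∙∘∘??
??∘⊞∘∘∘??
?????????
?????????

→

?⊛∘∙∙⊛???
?⊛∘⊞∘∙???
?∘∘∘⊞∘∙??
?∘∘⊛≋∘∙??
?≋∘∙⊚⊛⊛??
?∘∙∙∘∘⊛??
?∘⊞∘∘∘∘??
?????????
?????????

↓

?⊛∘⊞∘∙???
?∘∘∘⊞∘∙??
?∘∘⊛≋∘∙??
?≋∘∙∙⊛⊛??
?∘∙∙⊚∘⊛??
?∘⊞∘∘∘∘??
??⊛∘∘∘⊞??
?????????
?????????

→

⊛∘⊞∘∙????
∘∘∘⊞∘∙???
∘∘⊛≋∘∙∘??
≋∘∙∙⊛⊛∘??
∘∙∙∘⊚⊛∘??
∘⊞∘∘∘∘⊛??
?⊛∘∘∘⊞⊛??
?????????
?????????

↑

⊛∘∙∙⊛????
⊛∘⊞∘∙????
∘∘∘⊞∘∙∘??
∘∘⊛≋∘∙∘??
≋∘∙∙⊚⊛∘??
∘∙∙∘∘⊛∘??
∘⊞∘∘∘∘⊛??
?⊛∘∘∘⊞⊛??
?????????

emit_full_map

⊛∘∙∙⊛??
⊛∘⊞∘∙??
∘∘∘⊞∘∙∘
∘∘⊛≋∘∙∘
≋∘∙∙⊚⊛∘
∘∙∙∘∘⊛∘
∘⊞∘∘∘∘⊛
?⊛∘∘∘⊞⊛

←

?⊛∘∙∙⊛???
?⊛∘⊞∘∙???
?∘∘∘⊞∘∙∘?
?∘∘⊛≋∘∙∘?
?≋∘∙⊚⊛⊛∘?
?∘∙∙∘∘⊛∘?
?∘⊞∘∘∘∘⊛?
??⊛∘∘∘⊞⊛?
?????????

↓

?⊛∘⊞∘∙???
?∘∘∘⊞∘∙∘?
?∘∘⊛≋∘∙∘?
?≋∘∙∙⊛⊛∘?
?∘∙∙⊚∘⊛∘?
?∘⊞∘∘∘∘⊛?
??⊛∘∘∘⊞⊛?
?????????
?????????

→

⊛∘⊞∘∙????
∘∘∘⊞∘∙∘??
∘∘⊛≋∘∙∘??
≋∘∙∙⊛⊛∘??
∘∙∙∘⊚⊛∘??
∘⊞∘∘∘∘⊛??
?⊛∘∘∘⊞⊛??
?????????
?????????

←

?⊛∘⊞∘∙???
?∘∘∘⊞∘∙∘?
?∘∘⊛≋∘∙∘?
?≋∘∙∙⊛⊛∘?
?∘∙∙⊚∘⊛∘?
?∘⊞∘∘∘∘⊛?
??⊛∘∘∘⊞⊛?
?????????
?????????

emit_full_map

⊛∘∙∙⊛??
⊛∘⊞∘∙??
∘∘∘⊞∘∙∘
∘∘⊛≋∘∙∘
≋∘∙∙⊛⊛∘
∘∙∙⊚∘⊛∘
∘⊞∘∘∘∘⊛
?⊛∘∘∘⊞⊛

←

??⊛∘⊞∘∙??
??∘∘∘⊞∘∙∘
??∘∘⊛≋∘∙∘
??≋∘∙∙⊛⊛∘
??∘∙⊚∘∘⊛∘
??∘⊞∘∘∘∘⊛
??∘⊛∘∘∘⊞⊛
?????????
?????????

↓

??∘∘∘⊞∘∙∘
??∘∘⊛≋∘∙∘
??≋∘∙∙⊛⊛∘
??∘∙∙∘∘⊛∘
??∘⊞⊚∘∘∘⊛
??∘⊛∘∘∘⊞⊛
??∘≋⊛∙⊛??
?????????
?????????

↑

??⊛∘⊞∘∙??
??∘∘∘⊞∘∙∘
??∘∘⊛≋∘∙∘
??≋∘∙∙⊛⊛∘
??∘∙⊚∘∘⊛∘
??∘⊞∘∘∘∘⊛
??∘⊛∘∘∘⊞⊛
??∘≋⊛∙⊛??
?????????

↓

??∘∘∘⊞∘∙∘
??∘∘⊛≋∘∙∘
??≋∘∙∙⊛⊛∘
??∘∙∙∘∘⊛∘
??∘⊞⊚∘∘∘⊛
??∘⊛∘∘∘⊞⊛
??∘≋⊛∙⊛??
?????????
?????????

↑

??⊛∘⊞∘∙??
??∘∘∘⊞∘∙∘
??∘∘⊛≋∘∙∘
??≋∘∙∙⊛⊛∘
??∘∙⊚∘∘⊛∘
??∘⊞∘∘∘∘⊛
??∘⊛∘∘∘⊞⊛
??∘≋⊛∙⊛??
?????????

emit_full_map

⊛∘∙∙⊛??
⊛∘⊞∘∙??
∘∘∘⊞∘∙∘
∘∘⊛≋∘∙∘
≋∘∙∙⊛⊛∘
∘∙⊚∘∘⊛∘
∘⊞∘∘∘∘⊛
∘⊛∘∘∘⊞⊛
∘≋⊛∙⊛??

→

?⊛∘⊞∘∙???
?∘∘∘⊞∘∙∘?
?∘∘⊛≋∘∙∘?
?≋∘∙∙⊛⊛∘?
?∘∙∙⊚∘⊛∘?
?∘⊞∘∘∘∘⊛?
?∘⊛∘∘∘⊞⊛?
?∘≋⊛∙⊛???
?????????


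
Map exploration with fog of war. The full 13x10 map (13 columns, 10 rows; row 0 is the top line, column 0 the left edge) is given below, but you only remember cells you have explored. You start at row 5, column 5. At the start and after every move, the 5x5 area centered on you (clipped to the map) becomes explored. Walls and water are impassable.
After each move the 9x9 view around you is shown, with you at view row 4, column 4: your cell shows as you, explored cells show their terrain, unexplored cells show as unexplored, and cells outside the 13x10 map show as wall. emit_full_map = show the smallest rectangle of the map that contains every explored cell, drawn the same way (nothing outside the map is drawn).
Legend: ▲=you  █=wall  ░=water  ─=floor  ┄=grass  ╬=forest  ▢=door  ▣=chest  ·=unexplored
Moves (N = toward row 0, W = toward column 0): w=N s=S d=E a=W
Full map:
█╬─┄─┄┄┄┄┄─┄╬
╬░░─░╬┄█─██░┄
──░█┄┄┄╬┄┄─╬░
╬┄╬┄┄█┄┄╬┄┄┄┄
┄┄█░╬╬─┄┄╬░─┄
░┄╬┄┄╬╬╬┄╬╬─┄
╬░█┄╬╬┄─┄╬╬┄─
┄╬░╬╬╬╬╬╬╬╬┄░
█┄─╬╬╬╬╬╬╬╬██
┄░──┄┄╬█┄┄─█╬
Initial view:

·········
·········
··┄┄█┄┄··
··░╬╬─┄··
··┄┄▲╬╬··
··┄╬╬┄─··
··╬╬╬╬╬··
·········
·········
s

·········
··┄┄█┄┄··
··░╬╬─┄··
··┄┄╬╬╬··
··┄╬▲┄─··
··╬╬╬╬╬··
··╬╬╬╬╬··
·········
█████████

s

··┄┄█┄┄··
··░╬╬─┄··
··┄┄╬╬╬··
··┄╬╬┄─··
··╬╬▲╬╬··
··╬╬╬╬╬··
··─┄┄╬█··
█████████
█████████

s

··░╬╬─┄··
··┄┄╬╬╬··
··┄╬╬┄─··
··╬╬╬╬╬··
··╬╬▲╬╬··
··─┄┄╬█··
█████████
█████████
█████████

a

···░╬╬─┄·
···┄┄╬╬╬·
··█┄╬╬┄─·
··░╬╬╬╬╬·
··─╬▲╬╬╬·
··──┄┄╬█·
█████████
█████████
█████████

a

█···░╬╬─┄
█···┄┄╬╬╬
█·░█┄╬╬┄─
█·╬░╬╬╬╬╬
█·┄─▲╬╬╬╬
█·░──┄┄╬█
█████████
█████████
█████████

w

█···┄┄█┄┄
█···░╬╬─┄
█·┄╬┄┄╬╬╬
█·░█┄╬╬┄─
█·╬░▲╬╬╬╬
█·┄─╬╬╬╬╬
█·░──┄┄╬█
█████████
█████████

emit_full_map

··┄┄█┄┄
··░╬╬─┄
┄╬┄┄╬╬╬
░█┄╬╬┄─
╬░▲╬╬╬╬
┄─╬╬╬╬╬
░──┄┄╬█

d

···┄┄█┄┄·
···░╬╬─┄·
·┄╬┄┄╬╬╬·
·░█┄╬╬┄─·
·╬░╬▲╬╬╬·
·┄─╬╬╬╬╬·
·░──┄┄╬█·
█████████
█████████

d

··┄┄█┄┄··
··░╬╬─┄··
┄╬┄┄╬╬╬··
░█┄╬╬┄─··
╬░╬╬▲╬╬··
┄─╬╬╬╬╬··
░──┄┄╬█··
█████████
█████████

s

··░╬╬─┄··
┄╬┄┄╬╬╬··
░█┄╬╬┄─··
╬░╬╬╬╬╬··
┄─╬╬▲╬╬··
░──┄┄╬█··
█████████
█████████
█████████

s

┄╬┄┄╬╬╬··
░█┄╬╬┄─··
╬░╬╬╬╬╬··
┄─╬╬╬╬╬··
░──┄▲╬█··
█████████
█████████
█████████
█████████

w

··░╬╬─┄··
┄╬┄┄╬╬╬··
░█┄╬╬┄─··
╬░╬╬╬╬╬··
┄─╬╬▲╬╬··
░──┄┄╬█··
█████████
█████████
█████████

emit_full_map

··┄┄█┄┄
··░╬╬─┄
┄╬┄┄╬╬╬
░█┄╬╬┄─
╬░╬╬╬╬╬
┄─╬╬▲╬╬
░──┄┄╬█

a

···░╬╬─┄·
·┄╬┄┄╬╬╬·
·░█┄╬╬┄─·
·╬░╬╬╬╬╬·
·┄─╬▲╬╬╬·
·░──┄┄╬█·
█████████
█████████
█████████

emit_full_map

··┄┄█┄┄
··░╬╬─┄
┄╬┄┄╬╬╬
░█┄╬╬┄─
╬░╬╬╬╬╬
┄─╬▲╬╬╬
░──┄┄╬█


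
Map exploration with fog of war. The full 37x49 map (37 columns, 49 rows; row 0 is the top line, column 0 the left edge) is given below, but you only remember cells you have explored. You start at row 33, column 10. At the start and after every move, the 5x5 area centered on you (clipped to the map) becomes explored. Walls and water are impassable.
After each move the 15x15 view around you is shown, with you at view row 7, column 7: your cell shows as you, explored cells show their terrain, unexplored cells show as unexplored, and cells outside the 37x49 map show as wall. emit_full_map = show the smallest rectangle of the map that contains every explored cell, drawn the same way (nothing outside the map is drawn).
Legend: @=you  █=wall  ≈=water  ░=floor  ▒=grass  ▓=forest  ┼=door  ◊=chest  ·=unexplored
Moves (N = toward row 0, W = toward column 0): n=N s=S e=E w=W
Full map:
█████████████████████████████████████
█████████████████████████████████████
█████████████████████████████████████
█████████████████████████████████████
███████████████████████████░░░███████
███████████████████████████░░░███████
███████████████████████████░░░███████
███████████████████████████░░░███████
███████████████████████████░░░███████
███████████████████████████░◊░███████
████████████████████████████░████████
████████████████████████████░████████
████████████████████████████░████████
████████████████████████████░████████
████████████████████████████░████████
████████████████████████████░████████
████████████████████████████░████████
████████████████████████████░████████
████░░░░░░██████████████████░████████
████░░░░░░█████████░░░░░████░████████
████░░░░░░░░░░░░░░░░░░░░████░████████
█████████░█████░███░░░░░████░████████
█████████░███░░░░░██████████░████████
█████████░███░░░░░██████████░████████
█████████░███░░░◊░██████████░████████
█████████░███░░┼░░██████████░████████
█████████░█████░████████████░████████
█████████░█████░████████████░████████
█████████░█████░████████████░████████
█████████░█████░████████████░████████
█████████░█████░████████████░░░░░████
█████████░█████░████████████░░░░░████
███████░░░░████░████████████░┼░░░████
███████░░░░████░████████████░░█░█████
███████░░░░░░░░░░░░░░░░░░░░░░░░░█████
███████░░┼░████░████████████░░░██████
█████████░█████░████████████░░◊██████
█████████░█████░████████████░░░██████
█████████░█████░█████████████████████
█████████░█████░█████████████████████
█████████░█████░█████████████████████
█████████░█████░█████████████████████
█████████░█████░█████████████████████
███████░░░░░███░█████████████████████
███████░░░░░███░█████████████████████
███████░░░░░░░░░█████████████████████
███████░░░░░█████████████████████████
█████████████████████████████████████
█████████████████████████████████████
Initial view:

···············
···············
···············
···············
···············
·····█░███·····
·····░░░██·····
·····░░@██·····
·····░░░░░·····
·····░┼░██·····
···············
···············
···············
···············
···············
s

···············
···············
···············
···············
·····█░███·····
·····░░░██·····
·····░░░██·····
·····░░@░░·····
·····░┼░██·····
·····█░███·····
···············
···············
···············
···············
···············

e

···············
···············
···············
···············
····█░███······
····░░░███·····
····░░░███·····
····░░░@░░·····
····░┼░███·····
····█░████·····
···············
···············
···············
···············
···············

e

···············
···············
···············
···············
···█░███·······
···░░░████·····
···░░░████·····
···░░░░@░░·····
···░┼░████·····
···█░█████·····
···············
···············
···············
···············
···············

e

···············
···············
···············
···············
··█░███········
··░░░████░·····
··░░░████░·····
··░░░░░@░░·····
··░┼░████░·····
··█░█████░·····
···············
···············
···············
···············
···············

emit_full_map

█░███···
░░░████░
░░░████░
░░░░░@░░
░┼░████░
█░█████░

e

···············
···············
···············
···············
·█░███·········
·░░░████░█·····
·░░░████░█·····
·░░░░░░@░░·····
·░┼░████░█·····
·█░█████░█·····
···············
···············
···············
···············
···············

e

···············
···············
···············
···············
█░███··········
░░░████░██·····
░░░████░██·····
░░░░░░░@░░·····
░┼░████░██·····
█░█████░██·····
···············
···············
···············
···············
···············

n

···············
···············
···············
···············
···············
█░█████░██·····
░░░████░██·····
░░░████@██·····
░░░░░░░░░░·····
░┼░████░██·····
█░█████░██·····
···············
···············
···············
···············

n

···············
···············
···············
···············
···············
·····██░██·····
█░█████░██·····
░░░████@██·····
░░░████░██·····
░░░░░░░░░░·····
░┼░████░██·····
█░█████░██·····
···············
···············
···············

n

···············
···············
···············
···············
···············
·····██░██·····
·····██░██·····
█░█████@██·····
░░░████░██·····
░░░████░██·····
░░░░░░░░░░·····
░┼░████░██·····
█░█████░██·····
···············
···············

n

···············
···············
···············
···············
···············
·····██░██·····
·····██░██·····
·····██@██·····
█░█████░██·····
░░░████░██·····
░░░████░██·····
░░░░░░░░░░·····
░┼░████░██·····
█░█████░██·····
···············

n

···············
···············
···············
···············
···············
·····██░██·····
·····██░██·····
·····██@██·····
·····██░██·····
█░█████░██·····
░░░████░██·····
░░░████░██·····
░░░░░░░░░░·····
░┼░████░██·····
█░█████░██·····

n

···············
···············
···············
···············
···············
·····██░██·····
·····██░██·····
·····██@██·····
·····██░██·····
·····██░██·····
█░█████░██·····
░░░████░██·····
░░░████░██·····
░░░░░░░░░░·····
░┼░████░██·····

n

···············
···············
···············
···············
···············
·····░░┼░░·····
·····██░██·····
·····██@██·····
·····██░██·····
·····██░██·····
·····██░██·····
█░█████░██·····
░░░████░██·····
░░░████░██·····
░░░░░░░░░░·····

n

···············
···············
···············
···············
···············
·····░░░◊░·····
·····░░┼░░·····
·····██@██·····
·····██░██·····
·····██░██·····
·····██░██·····
·····██░██·····
█░█████░██·····
░░░████░██·····
░░░████░██·····

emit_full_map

·····░░░◊░
·····░░┼░░
·····██@██
·····██░██
·····██░██
·····██░██
·····██░██
█░█████░██
░░░████░██
░░░████░██
░░░░░░░░░░
░┼░████░██
█░█████░██


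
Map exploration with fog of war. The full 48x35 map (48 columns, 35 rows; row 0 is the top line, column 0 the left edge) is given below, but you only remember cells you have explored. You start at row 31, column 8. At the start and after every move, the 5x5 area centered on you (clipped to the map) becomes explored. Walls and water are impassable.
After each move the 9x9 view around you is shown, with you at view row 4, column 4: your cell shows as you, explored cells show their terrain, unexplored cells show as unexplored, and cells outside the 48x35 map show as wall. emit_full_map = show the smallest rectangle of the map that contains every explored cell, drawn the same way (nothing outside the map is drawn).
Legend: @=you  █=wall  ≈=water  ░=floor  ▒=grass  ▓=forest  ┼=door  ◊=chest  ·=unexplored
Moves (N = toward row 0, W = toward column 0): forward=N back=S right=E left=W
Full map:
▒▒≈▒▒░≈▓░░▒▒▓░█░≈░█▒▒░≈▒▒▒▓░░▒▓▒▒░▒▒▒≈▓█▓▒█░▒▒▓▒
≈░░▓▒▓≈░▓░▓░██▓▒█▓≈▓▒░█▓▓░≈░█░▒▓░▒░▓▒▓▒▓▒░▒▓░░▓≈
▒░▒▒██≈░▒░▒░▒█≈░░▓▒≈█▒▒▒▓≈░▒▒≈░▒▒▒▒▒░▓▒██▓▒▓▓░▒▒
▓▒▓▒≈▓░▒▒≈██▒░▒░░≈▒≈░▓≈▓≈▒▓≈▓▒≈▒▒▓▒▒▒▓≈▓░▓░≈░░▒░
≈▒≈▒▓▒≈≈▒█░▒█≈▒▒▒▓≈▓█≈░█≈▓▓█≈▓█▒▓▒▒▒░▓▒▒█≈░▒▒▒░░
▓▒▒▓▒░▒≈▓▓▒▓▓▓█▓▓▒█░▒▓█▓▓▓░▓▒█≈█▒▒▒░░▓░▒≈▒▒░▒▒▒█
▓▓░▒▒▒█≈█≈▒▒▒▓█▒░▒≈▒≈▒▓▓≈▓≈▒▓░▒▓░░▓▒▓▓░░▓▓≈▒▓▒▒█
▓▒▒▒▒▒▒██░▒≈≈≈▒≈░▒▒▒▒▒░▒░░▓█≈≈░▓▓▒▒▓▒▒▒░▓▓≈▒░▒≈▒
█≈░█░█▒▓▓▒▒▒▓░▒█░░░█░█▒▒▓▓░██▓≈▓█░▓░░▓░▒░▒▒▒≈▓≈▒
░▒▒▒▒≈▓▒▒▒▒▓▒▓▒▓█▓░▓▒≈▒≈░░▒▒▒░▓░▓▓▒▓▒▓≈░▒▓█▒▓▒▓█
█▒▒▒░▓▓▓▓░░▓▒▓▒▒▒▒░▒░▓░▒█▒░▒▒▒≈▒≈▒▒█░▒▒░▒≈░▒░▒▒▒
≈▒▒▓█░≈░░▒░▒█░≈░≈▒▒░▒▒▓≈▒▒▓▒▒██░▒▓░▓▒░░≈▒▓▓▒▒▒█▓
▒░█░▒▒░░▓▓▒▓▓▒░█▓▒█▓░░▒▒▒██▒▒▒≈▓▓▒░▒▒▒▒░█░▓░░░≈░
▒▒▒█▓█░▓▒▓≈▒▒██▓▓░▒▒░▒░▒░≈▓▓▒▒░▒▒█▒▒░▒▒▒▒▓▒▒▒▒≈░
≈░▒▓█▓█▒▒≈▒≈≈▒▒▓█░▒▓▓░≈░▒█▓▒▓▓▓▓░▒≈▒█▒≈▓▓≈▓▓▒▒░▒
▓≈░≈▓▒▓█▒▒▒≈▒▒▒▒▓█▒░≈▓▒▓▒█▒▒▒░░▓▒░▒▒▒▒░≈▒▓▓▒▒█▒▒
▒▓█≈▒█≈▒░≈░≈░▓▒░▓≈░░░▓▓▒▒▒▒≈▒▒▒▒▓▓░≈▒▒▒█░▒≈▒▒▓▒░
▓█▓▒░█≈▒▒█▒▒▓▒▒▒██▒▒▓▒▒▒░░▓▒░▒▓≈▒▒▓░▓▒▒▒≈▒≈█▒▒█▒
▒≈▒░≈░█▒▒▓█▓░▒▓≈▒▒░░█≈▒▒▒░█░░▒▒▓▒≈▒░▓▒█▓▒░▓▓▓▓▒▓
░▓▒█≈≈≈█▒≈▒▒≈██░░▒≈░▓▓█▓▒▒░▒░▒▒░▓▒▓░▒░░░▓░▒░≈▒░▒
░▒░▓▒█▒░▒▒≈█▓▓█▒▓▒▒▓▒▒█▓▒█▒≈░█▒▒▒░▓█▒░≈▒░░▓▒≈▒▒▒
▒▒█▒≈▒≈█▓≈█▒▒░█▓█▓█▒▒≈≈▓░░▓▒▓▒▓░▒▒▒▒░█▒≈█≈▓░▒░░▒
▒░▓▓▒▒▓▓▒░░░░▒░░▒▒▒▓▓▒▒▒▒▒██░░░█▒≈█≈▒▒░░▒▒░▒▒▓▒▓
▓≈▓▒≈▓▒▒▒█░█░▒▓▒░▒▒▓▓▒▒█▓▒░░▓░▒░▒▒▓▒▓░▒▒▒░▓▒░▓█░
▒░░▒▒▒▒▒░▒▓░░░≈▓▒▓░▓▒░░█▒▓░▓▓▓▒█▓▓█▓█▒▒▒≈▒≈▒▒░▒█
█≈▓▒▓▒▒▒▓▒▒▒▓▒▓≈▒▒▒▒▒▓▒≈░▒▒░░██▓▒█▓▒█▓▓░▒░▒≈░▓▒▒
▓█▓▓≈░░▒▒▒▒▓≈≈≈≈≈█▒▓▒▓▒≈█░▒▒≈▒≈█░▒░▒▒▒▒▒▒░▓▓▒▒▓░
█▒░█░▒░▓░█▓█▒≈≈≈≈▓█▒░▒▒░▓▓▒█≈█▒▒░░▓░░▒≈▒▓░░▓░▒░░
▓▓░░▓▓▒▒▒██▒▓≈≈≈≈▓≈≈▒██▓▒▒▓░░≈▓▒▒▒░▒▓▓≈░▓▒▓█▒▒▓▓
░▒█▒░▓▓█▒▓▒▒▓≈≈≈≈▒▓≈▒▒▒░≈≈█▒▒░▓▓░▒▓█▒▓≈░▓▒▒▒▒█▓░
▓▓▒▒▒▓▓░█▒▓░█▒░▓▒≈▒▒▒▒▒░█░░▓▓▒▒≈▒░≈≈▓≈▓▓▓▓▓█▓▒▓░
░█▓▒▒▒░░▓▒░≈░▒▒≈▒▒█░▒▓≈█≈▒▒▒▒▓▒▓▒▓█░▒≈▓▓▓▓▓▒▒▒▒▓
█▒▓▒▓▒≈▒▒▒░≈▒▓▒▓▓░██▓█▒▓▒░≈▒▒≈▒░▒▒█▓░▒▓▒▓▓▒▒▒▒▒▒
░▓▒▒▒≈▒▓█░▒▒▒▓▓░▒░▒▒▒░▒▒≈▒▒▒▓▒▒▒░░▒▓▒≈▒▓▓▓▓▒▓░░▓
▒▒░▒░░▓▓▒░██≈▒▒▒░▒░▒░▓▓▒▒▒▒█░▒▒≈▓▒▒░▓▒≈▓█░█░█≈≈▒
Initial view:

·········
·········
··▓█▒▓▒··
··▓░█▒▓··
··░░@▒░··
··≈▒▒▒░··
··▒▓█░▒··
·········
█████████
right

·········
·········
·▓█▒▓▒▒··
·▓░█▒▓░··
·░░▓@░≈··
·≈▒▒▒░≈··
·▒▓█░▒▒··
·········
█████████

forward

·········
·········
··▒▒██▒··
·▓█▒▓▒▒··
·▓░█@▓░··
·░░▓▒░≈··
·≈▒▒▒░≈··
·▒▓█░▒▒··
·········

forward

·········
·········
··▓░█▓█··
··▒▒██▒··
·▓█▒@▒▒··
·▓░█▒▓░··
·░░▓▒░≈··
·≈▒▒▒░≈··
·▒▓█░▒▒··

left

·········
·········
··░▓░█▓█·
··▒▒▒██▒·
··▓█@▓▒▒·
··▓░█▒▓░·
··░░▓▒░≈·
··≈▒▒▒░≈·
··▒▓█░▒▒·

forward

·········
·········
··░▒▒▒▒··
··░▓░█▓█·
··▒▒@██▒·
··▓█▒▓▒▒·
··▓░█▒▓░·
··░░▓▒░≈·
··≈▒▒▒░≈·

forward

·········
·········
··▒▒▓▒▒··
··░▒▒▒▒··
··░▓@█▓█·
··▒▒▒██▒·
··▓█▒▓▒▒·
··▓░█▒▓░·
··░░▓▒░≈·

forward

·········
·········
··▒▒░▒▓··
··▒▒▓▒▒··
··░▒@▒▒··
··░▓░█▓█·
··▒▒▒██▒·
··▓█▒▓▒▒·
··▓░█▒▓░·

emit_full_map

▒▒░▒▓·
▒▒▓▒▒·
░▒@▒▒·
░▓░█▓█
▒▒▒██▒
▓█▒▓▒▒
▓░█▒▓░
░░▓▒░≈
≈▒▒▒░≈
▒▓█░▒▒

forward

·········
·········
··▒▒▒█░··
··▒▒░▒▓··
··▒▒@▒▒··
··░▒▒▒▒··
··░▓░█▓█·
··▒▒▒██▒·
··▓█▒▓▒▒·

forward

·········
·········
··▓▓▒░░··
··▒▒▒█░··
··▒▒@▒▓··
··▒▒▓▒▒··
··░▒▒▒▒··
··░▓░█▓█·
··▒▒▒██▒·

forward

·········
·········
··≈█▓≈█··
··▓▓▒░░··
··▒▒@█░··
··▒▒░▒▓··
··▒▒▓▒▒··
··░▒▒▒▒··
··░▓░█▓█·

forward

·········
·········
··▒░▒▒≈··
··≈█▓≈█··
··▓▓@░░··
··▒▒▒█░··
··▒▒░▒▓··
··▒▒▓▒▒··
··░▒▒▒▒··

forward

·········
·········
··≈█▒≈▒··
··▒░▒▒≈··
··≈█@≈█··
··▓▓▒░░··
··▒▒▒█░··
··▒▒░▒▓··
··▒▒▓▒▒··

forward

·········
·········
··█▒▒▓█··
··≈█▒≈▒··
··▒░@▒≈··
··≈█▓≈█··
··▓▓▒░░··
··▒▒▒█░··
··▒▒░▒▓··

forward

·········
·········
··≈▒▒█▒··
··█▒▒▓█··
··≈█@≈▒··
··▒░▒▒≈··
··≈█▓≈█··
··▓▓▒░░··
··▒▒▒█░··

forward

·········
·········
··≈▒░≈░··
··≈▒▒█▒··
··█▒@▓█··
··≈█▒≈▒··
··▒░▒▒≈··
··≈█▓≈█··
··▓▓▒░░··

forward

·········
·········
··▓█▒▒▒··
··≈▒░≈░··
··≈▒@█▒··
··█▒▒▓█··
··≈█▒≈▒··
··▒░▒▒≈··
··≈█▓≈█··

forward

·········
·········
··█▒▒≈▒··
··▓█▒▒▒··
··≈▒@≈░··
··≈▒▒█▒··
··█▒▒▓█··
··≈█▒≈▒··
··▒░▒▒≈··

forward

·········
·········
··░▓▒▓≈··
··█▒▒≈▒··
··▓█@▒▒··
··≈▒░≈░··
··≈▒▒█▒··
··█▒▒▓█··
··≈█▒≈▒··

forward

·········
·········
··░░▓▓▒··
··░▓▒▓≈··
··█▒@≈▒··
··▓█▒▒▒··
··≈▒░≈░··
··≈▒▒█▒··
··█▒▒▓█··

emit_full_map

░░▓▓▒·
░▓▒▓≈·
█▒@≈▒·
▓█▒▒▒·
≈▒░≈░·
≈▒▒█▒·
█▒▒▓█·
≈█▒≈▒·
▒░▒▒≈·
≈█▓≈█·
▓▓▒░░·
▒▒▒█░·
▒▒░▒▓·
▒▒▓▒▒·
░▒▒▒▒·
░▓░█▓█
▒▒▒██▒
▓█▒▓▒▒
▓░█▒▓░
░░▓▒░≈
≈▒▒▒░≈
▒▓█░▒▒

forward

·········
·········
··≈░░▒░··
··░░▓▓▒··
··░▓@▓≈··
··█▒▒≈▒··
··▓█▒▒▒··
··≈▒░≈░··
··≈▒▒█▒··

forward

·········
·········
··▓▓▓░░··
··≈░░▒░··
··░░@▓▒··
··░▓▒▓≈··
··█▒▒≈▒··
··▓█▒▒▒··
··≈▒░≈░··

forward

·········
·········
··▓▒▒▒▒··
··▓▓▓░░··
··≈░@▒░··
··░░▓▓▒··
··░▓▒▓≈··
··█▒▒≈▒··
··▓█▒▒▒··

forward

·········
·········
··▒▓▓▒▒··
··▓▒▒▒▒··
··▓▓@░░··
··≈░░▒░··
··░░▓▓▒··
··░▓▒▓≈··
··█▒▒≈▒··

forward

·········
·········
··▒██░▒··
··▒▓▓▒▒··
··▓▒@▒▒··
··▓▓▓░░··
··≈░░▒░··
··░░▓▓▒··
··░▓▒▓≈··

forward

·········
·········
··█≈█≈▒··
··▒██░▒··
··▒▓@▒▒··
··▓▒▒▒▒··
··▓▓▓░░··
··≈░░▒░··
··░░▓▓▒··

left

·········
·········
··▒█≈█≈▒·
··▒▒██░▒·
··█▒@▓▒▒·
··≈▓▒▒▒▒·
··▓▓▓▓░░·
···≈░░▒░·
···░░▓▓▒·

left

·········
·········
··▒▒█≈█≈▒
··▒▒▒██░▒
··░█@▓▓▒▒
··▒≈▓▒▒▒▒
··░▓▓▓▓░░
····≈░░▒░
····░░▓▓▒

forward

·········
·········
··▒░▒≈▓··
··▒▒█≈█≈▒
··▒▒@██░▒
··░█▒▓▓▒▒
··▒≈▓▒▒▒▒
··░▓▓▓▓░░
····≈░░▒░

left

·········
·········
··▓▒░▒≈▓·
··▒▒▒█≈█≈
··▒▒@▒██░
··█░█▒▓▓▒
··▒▒≈▓▒▒▒
···░▓▓▓▓░
·····≈░░▒

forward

·········
·········
··▒▓▒≈≈··
··▓▒░▒≈▓·
··▒▒@█≈█≈
··▒▒▒▒██░
··█░█▒▓▓▒
··▒▒≈▓▒▒▒
···░▓▓▓▓░

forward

·········
·········
··▒≈▓░▒··
··▒▓▒≈≈··
··▓▒@▒≈▓·
··▒▒▒█≈█≈
··▒▒▒▒██░
··█░█▒▓▓▒
··▒▒≈▓▒▒▒

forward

·········
·········
··▒██≈░··
··▒≈▓░▒··
··▒▓@≈≈··
··▓▒░▒≈▓·
··▒▒▒█≈█≈
··▒▒▒▒██░
··█░█▒▓▓▒

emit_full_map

▒██≈░····
▒≈▓░▒····
▒▓@≈≈····
▓▒░▒≈▓···
▒▒▒█≈█≈▒·
▒▒▒▒██░▒·
█░█▒▓▓▒▒·
▒▒≈▓▒▒▒▒·
·░▓▓▓▓░░·
···≈░░▒░·
···░░▓▓▒·
···░▓▒▓≈·
···█▒▒≈▒·
···▓█▒▒▒·
···≈▒░≈░·
···≈▒▒█▒·
···█▒▒▓█·
···≈█▒≈▒·
···▒░▒▒≈·
···≈█▓≈█·
···▓▓▒░░·
···▒▒▒█░·
···▒▒░▒▓·
···▒▒▓▒▒·
···░▒▒▒▒·
···░▓░█▓█
···▒▒▒██▒
···▓█▒▓▒▒
···▓░█▒▓░
···░░▓▒░≈
···≈▒▒▒░≈
···▒▓█░▒▒

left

·········
·········
··▒▒██≈░·
··▓▒≈▓░▒·
··≈▒@▒≈≈·
··▒▓▒░▒≈▓
··░▒▒▒█≈█
···▒▒▒▒██
···█░█▒▓▓

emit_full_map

▒▒██≈░····
▓▒≈▓░▒····
≈▒@▒≈≈····
▒▓▒░▒≈▓···
░▒▒▒█≈█≈▒·
·▒▒▒▒██░▒·
·█░█▒▓▓▒▒·
·▒▒≈▓▒▒▒▒·
··░▓▓▓▓░░·
····≈░░▒░·
····░░▓▓▒·
····░▓▒▓≈·
····█▒▒≈▒·
····▓█▒▒▒·
····≈▒░≈░·
····≈▒▒█▒·
····█▒▒▓█·
····≈█▒≈▒·
····▒░▒▒≈·
····≈█▓≈█·
····▓▓▒░░·
····▒▒▒█░·
····▒▒░▒▓·
····▒▒▓▒▒·
····░▒▒▒▒·
····░▓░█▓█
····▒▒▒██▒
····▓█▒▓▒▒
····▓░█▒▓░
····░░▓▒░≈
····≈▒▒▒░≈
····▒▓█░▒▒
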